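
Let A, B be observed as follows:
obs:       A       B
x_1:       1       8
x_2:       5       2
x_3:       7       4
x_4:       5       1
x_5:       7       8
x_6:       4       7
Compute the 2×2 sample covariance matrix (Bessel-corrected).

Step 1 — column means:
  mean(A) = (1 + 5 + 7 + 5 + 7 + 4) / 6 = 29/6 = 4.8333
  mean(B) = (8 + 2 + 4 + 1 + 8 + 7) / 6 = 30/6 = 5

Step 2 — sample covariance S[i,j] = (1/(n-1)) · Σ_k (x_{k,i} - mean_i) · (x_{k,j} - mean_j), with n-1 = 5.
  S[A,A] = ((-3.8333)·(-3.8333) + (0.1667)·(0.1667) + (2.1667)·(2.1667) + (0.1667)·(0.1667) + (2.1667)·(2.1667) + (-0.8333)·(-0.8333)) / 5 = 24.8333/5 = 4.9667
  S[A,B] = ((-3.8333)·(3) + (0.1667)·(-3) + (2.1667)·(-1) + (0.1667)·(-4) + (2.1667)·(3) + (-0.8333)·(2)) / 5 = -10/5 = -2
  S[B,B] = ((3)·(3) + (-3)·(-3) + (-1)·(-1) + (-4)·(-4) + (3)·(3) + (2)·(2)) / 5 = 48/5 = 9.6

S is symmetric (S[j,i] = S[i,j]). Assembling:

S = [[4.9667, -2],
 [-2, 9.6]]


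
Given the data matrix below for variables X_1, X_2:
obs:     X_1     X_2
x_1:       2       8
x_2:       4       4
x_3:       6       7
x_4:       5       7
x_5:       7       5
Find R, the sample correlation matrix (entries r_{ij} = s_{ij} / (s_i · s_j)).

Step 1 — column means:
  mean(X_1) = (2 + 4 + 6 + 5 + 7) / 5 = 24/5 = 4.8
  mean(X_2) = (8 + 4 + 7 + 7 + 5) / 5 = 31/5 = 6.2

Step 2 — sample variances and covariances s[i,j] = (1/(n-1)) · Σ_k (x_{k,i} - mean_i) · (x_{k,j} - mean_j), with n-1 = 4:
  s[X_1,X_1] = ((-2.8)·(-2.8) + (-0.8)·(-0.8) + (1.2)·(1.2) + (0.2)·(0.2) + (2.2)·(2.2)) / 4 = 14.8/4 = 3.7
  s[X_1,X_2] = ((-2.8)·(1.8) + (-0.8)·(-2.2) + (1.2)·(0.8) + (0.2)·(0.8) + (2.2)·(-1.2)) / 4 = -4.8/4 = -1.2
  s[X_2,X_2] = ((1.8)·(1.8) + (-2.2)·(-2.2) + (0.8)·(0.8) + (0.8)·(0.8) + (-1.2)·(-1.2)) / 4 = 10.8/4 = 2.7
  Sample standard deviations s_i = √(s[i,i]):
  s(X_1) = √(3.7) = 1.9235
  s(X_2) = √(2.7) = 1.6432

Step 3 — r_{ij} = s_{ij} / (s_i · s_j):
  r[X_1,X_1] = 1 (diagonal).
  r[X_1,X_2] = -1.2 / (1.9235 · 1.6432) = -1.2 / 3.1607 = -0.3797
  r[X_2,X_2] = 1 (diagonal).

R is symmetric with unit diagonal. Assembling:

R = [[1, -0.3797],
 [-0.3797, 1]]


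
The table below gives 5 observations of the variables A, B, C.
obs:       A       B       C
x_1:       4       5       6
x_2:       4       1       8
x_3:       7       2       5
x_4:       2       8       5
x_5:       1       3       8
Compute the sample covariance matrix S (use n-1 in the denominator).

Step 1 — column means:
  mean(A) = (4 + 4 + 7 + 2 + 1) / 5 = 18/5 = 3.6
  mean(B) = (5 + 1 + 2 + 8 + 3) / 5 = 19/5 = 3.8
  mean(C) = (6 + 8 + 5 + 5 + 8) / 5 = 32/5 = 6.4

Step 2 — sample covariance S[i,j] = (1/(n-1)) · Σ_k (x_{k,i} - mean_i) · (x_{k,j} - mean_j), with n-1 = 4.
  S[A,A] = ((0.4)·(0.4) + (0.4)·(0.4) + (3.4)·(3.4) + (-1.6)·(-1.6) + (-2.6)·(-2.6)) / 4 = 21.2/4 = 5.3
  S[A,B] = ((0.4)·(1.2) + (0.4)·(-2.8) + (3.4)·(-1.8) + (-1.6)·(4.2) + (-2.6)·(-0.8)) / 4 = -11.4/4 = -2.85
  S[A,C] = ((0.4)·(-0.4) + (0.4)·(1.6) + (3.4)·(-1.4) + (-1.6)·(-1.4) + (-2.6)·(1.6)) / 4 = -6.2/4 = -1.55
  S[B,B] = ((1.2)·(1.2) + (-2.8)·(-2.8) + (-1.8)·(-1.8) + (4.2)·(4.2) + (-0.8)·(-0.8)) / 4 = 30.8/4 = 7.7
  S[B,C] = ((1.2)·(-0.4) + (-2.8)·(1.6) + (-1.8)·(-1.4) + (4.2)·(-1.4) + (-0.8)·(1.6)) / 4 = -9.6/4 = -2.4
  S[C,C] = ((-0.4)·(-0.4) + (1.6)·(1.6) + (-1.4)·(-1.4) + (-1.4)·(-1.4) + (1.6)·(1.6)) / 4 = 9.2/4 = 2.3

S is symmetric (S[j,i] = S[i,j]). Assembling:

S = [[5.3, -2.85, -1.55],
 [-2.85, 7.7, -2.4],
 [-1.55, -2.4, 2.3]]


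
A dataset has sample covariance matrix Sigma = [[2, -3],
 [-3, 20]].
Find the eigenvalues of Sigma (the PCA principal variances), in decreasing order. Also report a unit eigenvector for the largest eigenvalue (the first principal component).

Step 1 — characteristic polynomial of 2×2 Sigma:
  det(Sigma - λI) = λ² - trace · λ + det = 0.
  trace = 2 + 20 = 22, det = 2·20 - (-3)² = 31.
Step 2 — discriminant:
  Δ = trace² - 4·det = 484 - 124 = 360.
Step 3 — eigenvalues:
  λ = (trace ± √Δ)/2 = (22 ± 18.9737)/2,
  λ_1 = 20.4868,  λ_2 = 1.5132.

Step 4 — unit eigenvector for λ_1: solve (Sigma - λ_1 I)v = 0. First row:
  (2 - 20.4868)·v_x + (-3)·v_y = 0, i.e. (-18.4868)·v_x + (-3)·v_y = 0,
  so v ∝ (b, λ_1 - a) = (-3, 18.4868); multiply by -1 so the first entry is positive: u = (3, -18.4868).
  ||u|| = √((3)² + (-18.4868)²) = √(350.763) ≈ 18.7287,
  v_1 = u/||u|| ≈ (0.1602, -0.9871) (||v_1|| = 1).

λ_1 = 20.4868,  λ_2 = 1.5132;  v_1 ≈ (0.1602, -0.9871)


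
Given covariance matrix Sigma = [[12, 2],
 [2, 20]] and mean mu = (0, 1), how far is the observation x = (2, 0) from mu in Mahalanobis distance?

Step 1 — centre the observation: (x - mu) = (2, -1).

Step 2 — invert Sigma. det(Sigma) = 12·20 - (2)² = 236.
  Sigma^{-1} = (1/det) · [[d, -b], [-b, a]] = [[0.0847, -0.0085],
 [-0.0085, 0.0508]].

Step 3 — form the quadratic (x - mu)^T · Sigma^{-1} · (x - mu):
  Sigma^{-1} · (x - mu) = (0.178, -0.0678).
  (x - mu)^T · [Sigma^{-1} · (x - mu)] = (2)·(0.178) + (-1)·(-0.0678) = 0.4237.

Step 4 — take square root: d = √(0.4237) ≈ 0.6509.

d(x, mu) = √(0.4237) ≈ 0.6509


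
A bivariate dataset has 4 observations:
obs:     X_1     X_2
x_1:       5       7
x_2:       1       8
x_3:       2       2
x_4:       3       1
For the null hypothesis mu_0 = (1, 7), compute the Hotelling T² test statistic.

Step 1 — sample mean vector:
  mean(X_1) = (5 + 1 + 2 + 3) / 4 = 11/4 = 2.75
  mean(X_2) = (7 + 8 + 2 + 1) / 4 = 18/4 = 4.5
  x̄ = (2.75, 4.5),  deviation x̄ - mu_0 = (2.75, 4.5) - (1, 7) = (1.75, -2.5).

Step 2 — sample covariance matrix, S[i,j] = (1/(n-1)) · Σ_k (x_{k,i} - mean_i) · (x_{k,j} - mean_j), divisor n-1 = 3:
  S[X_1,X_1] = ((2.25)·(2.25) + (-1.75)·(-1.75) + (-0.75)·(-0.75) + (0.25)·(0.25)) / 3 = 8.75/3 = 2.9167
  S[X_1,X_2] = ((2.25)·(2.5) + (-1.75)·(3.5) + (-0.75)·(-2.5) + (0.25)·(-3.5)) / 3 = 0.5/3 = 0.1667
  S[X_2,X_2] = ((2.5)·(2.5) + (3.5)·(3.5) + (-2.5)·(-2.5) + (-3.5)·(-3.5)) / 3 = 37/3 = 12.3333
  S = [[2.9167, 0.1667],
 [0.1667, 12.3333]].

Step 3 — invert S. det(S) = 2.9167·12.3333 - (0.1667)² = 35.9444.
  S^{-1} = (1/det) · [[d, -b], [-b, a]] = [[0.3431, -0.0046],
 [-0.0046, 0.0811]].

Step 4 — quadratic form (x̄ - mu_0)^T · S^{-1} · (x̄ - mu_0):
  S^{-1} · (x̄ - mu_0) = (0.6121, -0.211),
  (x̄ - mu_0)^T · [...] = (1.75)·(0.6121) + (-2.5)·(-0.211) = 1.5985.

Step 5 — scale by n: T² = 4 · 1.5985 = 6.3941.

T² ≈ 6.3941


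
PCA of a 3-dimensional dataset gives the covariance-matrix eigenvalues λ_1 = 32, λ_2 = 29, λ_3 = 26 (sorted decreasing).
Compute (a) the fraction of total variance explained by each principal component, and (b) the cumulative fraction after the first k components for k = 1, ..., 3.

Step 1 — total variance = trace(Sigma) = Σ λ_i = 32 + 29 + 26 = 87.

Step 2 — fraction explained by component i = λ_i / Σ λ:
  PC1: 32/87 = 0.3678
  PC2: 29/87 = 0.3333
  PC3: 26/87 = 0.2989

Step 3 — cumulative fraction after k components = (λ_1 + ... + λ_k) / Σ λ:
  k = 1: 32/87 = 0.3678
  k = 2: (32 + 29)/87 = 61/87 = 0.7011
  k = 3: (32 + 29 + 26)/87 = 87/87 = 1

Summary (fraction, with percent):

explained: PC1 0.3678 (36.78%), PC2 0.3333 (33.33%), PC3 0.2989 (29.89%);  cumulative: 0.3678, 0.7011, 1


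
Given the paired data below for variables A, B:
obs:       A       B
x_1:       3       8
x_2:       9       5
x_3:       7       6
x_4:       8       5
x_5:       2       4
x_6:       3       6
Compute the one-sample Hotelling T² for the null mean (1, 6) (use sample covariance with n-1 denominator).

Step 1 — sample mean vector:
  mean(A) = (3 + 9 + 7 + 8 + 2 + 3) / 6 = 32/6 = 5.3333
  mean(B) = (8 + 5 + 6 + 5 + 4 + 6) / 6 = 34/6 = 5.6667
  x̄ = (5.3333, 5.6667),  deviation x̄ - mu_0 = (5.3333, 5.6667) - (1, 6) = (4.3333, -0.3333).

Step 2 — sample covariance matrix, S[i,j] = (1/(n-1)) · Σ_k (x_{k,i} - mean_i) · (x_{k,j} - mean_j), divisor n-1 = 5:
  S[A,A] = ((-2.3333)·(-2.3333) + (3.6667)·(3.6667) + (1.6667)·(1.6667) + (2.6667)·(2.6667) + (-3.3333)·(-3.3333) + (-2.3333)·(-2.3333)) / 5 = 45.3333/5 = 9.0667
  S[A,B] = ((-2.3333)·(2.3333) + (3.6667)·(-0.6667) + (1.6667)·(0.3333) + (2.6667)·(-0.6667) + (-3.3333)·(-1.6667) + (-2.3333)·(0.3333)) / 5 = -4.3333/5 = -0.8667
  S[B,B] = ((2.3333)·(2.3333) + (-0.6667)·(-0.6667) + (0.3333)·(0.3333) + (-0.6667)·(-0.6667) + (-1.6667)·(-1.6667) + (0.3333)·(0.3333)) / 5 = 9.3333/5 = 1.8667
  S = [[9.0667, -0.8667],
 [-0.8667, 1.8667]].

Step 3 — invert S. det(S) = 9.0667·1.8667 - (-0.8667)² = 16.1733.
  S^{-1} = (1/det) · [[d, -b], [-b, a]] = [[0.1154, 0.0536],
 [0.0536, 0.5606]].

Step 4 — quadratic form (x̄ - mu_0)^T · S^{-1} · (x̄ - mu_0):
  S^{-1} · (x̄ - mu_0) = (0.4823, 0.0453),
  (x̄ - mu_0)^T · [...] = (4.3333)·(0.4823) + (-0.3333)·(0.0453) = 2.0747.

Step 5 — scale by n: T² = 6 · 2.0747 = 12.4485.

T² ≈ 12.4485


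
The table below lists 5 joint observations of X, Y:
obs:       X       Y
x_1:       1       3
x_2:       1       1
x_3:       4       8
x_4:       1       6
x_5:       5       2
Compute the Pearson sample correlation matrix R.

Step 1 — column means:
  mean(X) = (1 + 1 + 4 + 1 + 5) / 5 = 12/5 = 2.4
  mean(Y) = (3 + 1 + 8 + 6 + 2) / 5 = 20/5 = 4

Step 2 — sample variances and covariances s[i,j] = (1/(n-1)) · Σ_k (x_{k,i} - mean_i) · (x_{k,j} - mean_j), with n-1 = 4:
  s[X,X] = ((-1.4)·(-1.4) + (-1.4)·(-1.4) + (1.6)·(1.6) + (-1.4)·(-1.4) + (2.6)·(2.6)) / 4 = 15.2/4 = 3.8
  s[X,Y] = ((-1.4)·(-1) + (-1.4)·(-3) + (1.6)·(4) + (-1.4)·(2) + (2.6)·(-2)) / 4 = 4/4 = 1
  s[Y,Y] = ((-1)·(-1) + (-3)·(-3) + (4)·(4) + (2)·(2) + (-2)·(-2)) / 4 = 34/4 = 8.5
  Sample standard deviations s_i = √(s[i,i]):
  s(X) = √(3.8) = 1.9494
  s(Y) = √(8.5) = 2.9155

Step 3 — r_{ij} = s_{ij} / (s_i · s_j):
  r[X,X] = 1 (diagonal).
  r[X,Y] = 1 / (1.9494 · 2.9155) = 1 / 5.6833 = 0.176
  r[Y,Y] = 1 (diagonal).

R is symmetric with unit diagonal. Assembling:

R = [[1, 0.176],
 [0.176, 1]]


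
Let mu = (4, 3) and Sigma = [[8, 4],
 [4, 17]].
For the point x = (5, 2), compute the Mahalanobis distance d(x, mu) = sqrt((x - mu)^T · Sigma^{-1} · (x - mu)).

Step 1 — centre the observation: (x - mu) = (1, -1).

Step 2 — invert Sigma. det(Sigma) = 8·17 - (4)² = 120.
  Sigma^{-1} = (1/det) · [[d, -b], [-b, a]] = [[0.1417, -0.0333],
 [-0.0333, 0.0667]].

Step 3 — form the quadratic (x - mu)^T · Sigma^{-1} · (x - mu):
  Sigma^{-1} · (x - mu) = (0.175, -0.1).
  (x - mu)^T · [Sigma^{-1} · (x - mu)] = (1)·(0.175) + (-1)·(-0.1) = 0.275.

Step 4 — take square root: d = √(0.275) ≈ 0.5244.

d(x, mu) = √(0.275) ≈ 0.5244


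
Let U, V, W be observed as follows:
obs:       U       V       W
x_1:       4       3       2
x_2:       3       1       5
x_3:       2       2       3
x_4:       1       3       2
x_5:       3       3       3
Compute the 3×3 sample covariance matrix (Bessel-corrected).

Step 1 — column means:
  mean(U) = (4 + 3 + 2 + 1 + 3) / 5 = 13/5 = 2.6
  mean(V) = (3 + 1 + 2 + 3 + 3) / 5 = 12/5 = 2.4
  mean(W) = (2 + 5 + 3 + 2 + 3) / 5 = 15/5 = 3

Step 2 — sample covariance S[i,j] = (1/(n-1)) · Σ_k (x_{k,i} - mean_i) · (x_{k,j} - mean_j), with n-1 = 4.
  S[U,U] = ((1.4)·(1.4) + (0.4)·(0.4) + (-0.6)·(-0.6) + (-1.6)·(-1.6) + (0.4)·(0.4)) / 4 = 5.2/4 = 1.3
  S[U,V] = ((1.4)·(0.6) + (0.4)·(-1.4) + (-0.6)·(-0.4) + (-1.6)·(0.6) + (0.4)·(0.6)) / 4 = -0.2/4 = -0.05
  S[U,W] = ((1.4)·(-1) + (0.4)·(2) + (-0.6)·(0) + (-1.6)·(-1) + (0.4)·(0)) / 4 = 1/4 = 0.25
  S[V,V] = ((0.6)·(0.6) + (-1.4)·(-1.4) + (-0.4)·(-0.4) + (0.6)·(0.6) + (0.6)·(0.6)) / 4 = 3.2/4 = 0.8
  S[V,W] = ((0.6)·(-1) + (-1.4)·(2) + (-0.4)·(0) + (0.6)·(-1) + (0.6)·(0)) / 4 = -4/4 = -1
  S[W,W] = ((-1)·(-1) + (2)·(2) + (0)·(0) + (-1)·(-1) + (0)·(0)) / 4 = 6/4 = 1.5

S is symmetric (S[j,i] = S[i,j]). Assembling:

S = [[1.3, -0.05, 0.25],
 [-0.05, 0.8, -1],
 [0.25, -1, 1.5]]


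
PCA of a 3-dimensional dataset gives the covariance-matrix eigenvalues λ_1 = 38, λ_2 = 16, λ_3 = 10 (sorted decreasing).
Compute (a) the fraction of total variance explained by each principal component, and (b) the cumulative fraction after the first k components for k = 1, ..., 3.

Step 1 — total variance = trace(Sigma) = Σ λ_i = 38 + 16 + 10 = 64.

Step 2 — fraction explained by component i = λ_i / Σ λ:
  PC1: 38/64 = 0.5938
  PC2: 16/64 = 0.25
  PC3: 10/64 = 0.1562

Step 3 — cumulative fraction after k components = (λ_1 + ... + λ_k) / Σ λ:
  k = 1: 38/64 = 0.5938
  k = 2: (38 + 16)/64 = 54/64 = 0.8438
  k = 3: (38 + 16 + 10)/64 = 64/64 = 1

Summary (fraction, with percent):

explained: PC1 0.5938 (59.38%), PC2 0.25 (25%), PC3 0.1562 (15.62%);  cumulative: 0.5938, 0.8438, 1


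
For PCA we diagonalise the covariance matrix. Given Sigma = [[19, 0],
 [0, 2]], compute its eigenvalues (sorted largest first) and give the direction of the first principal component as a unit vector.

Step 1 — characteristic polynomial of 2×2 Sigma:
  det(Sigma - λI) = λ² - trace · λ + det = 0.
  trace = 19 + 2 = 21, det = 19·2 - (0)² = 38.
Step 2 — discriminant:
  Δ = trace² - 4·det = 441 - 152 = 289.
Step 3 — eigenvalues:
  λ = (trace ± √Δ)/2 = (21 ± 17)/2,
  λ_1 = 19,  λ_2 = 2.

Step 4 — unit eigenvector for λ_1: Sigma is diagonal, so its eigenvectors are the coordinate axes. λ_1 = 19 is the diagonal entry on the first coordinate axis, hence
  v_1 = (1, 0) (||v_1|| = 1).

λ_1 = 19,  λ_2 = 2;  v_1 ≈ (1, 0)


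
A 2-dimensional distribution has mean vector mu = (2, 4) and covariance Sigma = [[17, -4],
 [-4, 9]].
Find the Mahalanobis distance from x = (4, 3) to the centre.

Step 1 — centre the observation: (x - mu) = (2, -1).

Step 2 — invert Sigma. det(Sigma) = 17·9 - (-4)² = 137.
  Sigma^{-1} = (1/det) · [[d, -b], [-b, a]] = [[0.0657, 0.0292],
 [0.0292, 0.1241]].

Step 3 — form the quadratic (x - mu)^T · Sigma^{-1} · (x - mu):
  Sigma^{-1} · (x - mu) = (0.1022, -0.0657).
  (x - mu)^T · [Sigma^{-1} · (x - mu)] = (2)·(0.1022) + (-1)·(-0.0657) = 0.2701.

Step 4 — take square root: d = √(0.2701) ≈ 0.5197.

d(x, mu) = √(0.2701) ≈ 0.5197


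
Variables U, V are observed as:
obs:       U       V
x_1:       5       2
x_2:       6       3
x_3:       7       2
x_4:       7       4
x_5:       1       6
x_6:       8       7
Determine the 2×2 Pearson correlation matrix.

Step 1 — column means:
  mean(U) = (5 + 6 + 7 + 7 + 1 + 8) / 6 = 34/6 = 5.6667
  mean(V) = (2 + 3 + 2 + 4 + 6 + 7) / 6 = 24/6 = 4

Step 2 — sample variances and covariances s[i,j] = (1/(n-1)) · Σ_k (x_{k,i} - mean_i) · (x_{k,j} - mean_j), with n-1 = 5:
  s[U,U] = ((-0.6667)·(-0.6667) + (0.3333)·(0.3333) + (1.3333)·(1.3333) + (1.3333)·(1.3333) + (-4.6667)·(-4.6667) + (2.3333)·(2.3333)) / 5 = 31.3333/5 = 6.2667
  s[U,V] = ((-0.6667)·(-2) + (0.3333)·(-1) + (1.3333)·(-2) + (1.3333)·(0) + (-4.6667)·(2) + (2.3333)·(3)) / 5 = -4/5 = -0.8
  s[V,V] = ((-2)·(-2) + (-1)·(-1) + (-2)·(-2) + (0)·(0) + (2)·(2) + (3)·(3)) / 5 = 22/5 = 4.4
  Sample standard deviations s_i = √(s[i,i]):
  s(U) = √(6.2667) = 2.5033
  s(V) = √(4.4) = 2.0976

Step 3 — r_{ij} = s_{ij} / (s_i · s_j):
  r[U,U] = 1 (diagonal).
  r[U,V] = -0.8 / (2.5033 · 2.0976) = -0.8 / 5.251 = -0.1524
  r[V,V] = 1 (diagonal).

R is symmetric with unit diagonal. Assembling:

R = [[1, -0.1524],
 [-0.1524, 1]]


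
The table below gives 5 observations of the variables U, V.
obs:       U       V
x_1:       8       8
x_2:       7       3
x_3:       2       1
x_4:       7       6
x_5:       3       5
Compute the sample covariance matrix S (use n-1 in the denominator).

Step 1 — column means:
  mean(U) = (8 + 7 + 2 + 7 + 3) / 5 = 27/5 = 5.4
  mean(V) = (8 + 3 + 1 + 6 + 5) / 5 = 23/5 = 4.6

Step 2 — sample covariance S[i,j] = (1/(n-1)) · Σ_k (x_{k,i} - mean_i) · (x_{k,j} - mean_j), with n-1 = 4.
  S[U,U] = ((2.6)·(2.6) + (1.6)·(1.6) + (-3.4)·(-3.4) + (1.6)·(1.6) + (-2.4)·(-2.4)) / 4 = 29.2/4 = 7.3
  S[U,V] = ((2.6)·(3.4) + (1.6)·(-1.6) + (-3.4)·(-3.6) + (1.6)·(1.4) + (-2.4)·(0.4)) / 4 = 19.8/4 = 4.95
  S[V,V] = ((3.4)·(3.4) + (-1.6)·(-1.6) + (-3.6)·(-3.6) + (1.4)·(1.4) + (0.4)·(0.4)) / 4 = 29.2/4 = 7.3

S is symmetric (S[j,i] = S[i,j]). Assembling:

S = [[7.3, 4.95],
 [4.95, 7.3]]


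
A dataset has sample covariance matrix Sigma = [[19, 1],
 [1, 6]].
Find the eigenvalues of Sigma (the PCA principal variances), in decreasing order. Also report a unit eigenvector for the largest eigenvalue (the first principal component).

Step 1 — characteristic polynomial of 2×2 Sigma:
  det(Sigma - λI) = λ² - trace · λ + det = 0.
  trace = 19 + 6 = 25, det = 19·6 - (1)² = 113.
Step 2 — discriminant:
  Δ = trace² - 4·det = 625 - 452 = 173.
Step 3 — eigenvalues:
  λ = (trace ± √Δ)/2 = (25 ± 13.1529)/2,
  λ_1 = 19.0765,  λ_2 = 5.9235.

Step 4 — unit eigenvector for λ_1: solve (Sigma - λ_1 I)v = 0. First row:
  (19 - 19.0765)·v_x + (1)·v_y = 0, i.e. (-0.0765)·v_x + (1)·v_y = 0,
  so v ∝ (b, λ_1 - a) = (1, 0.0765) = u.
  ||u|| = √((1)² + (0.0765)²) = √(1.0058) ≈ 1.0029,
  v_1 = u/||u|| ≈ (0.9971, 0.0763) (||v_1|| = 1).

λ_1 = 19.0765,  λ_2 = 5.9235;  v_1 ≈ (0.9971, 0.0763)


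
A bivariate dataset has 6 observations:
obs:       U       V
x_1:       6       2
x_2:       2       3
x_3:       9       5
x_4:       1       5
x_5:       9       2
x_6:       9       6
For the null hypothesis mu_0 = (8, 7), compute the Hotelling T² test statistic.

Step 1 — sample mean vector:
  mean(U) = (6 + 2 + 9 + 1 + 9 + 9) / 6 = 36/6 = 6
  mean(V) = (2 + 3 + 5 + 5 + 2 + 6) / 6 = 23/6 = 3.8333
  x̄ = (6, 3.8333),  deviation x̄ - mu_0 = (6, 3.8333) - (8, 7) = (-2, -3.1667).

Step 2 — sample covariance matrix, S[i,j] = (1/(n-1)) · Σ_k (x_{k,i} - mean_i) · (x_{k,j} - mean_j), divisor n-1 = 5:
  S[U,U] = ((0)·(0) + (-4)·(-4) + (3)·(3) + (-5)·(-5) + (3)·(3) + (3)·(3)) / 5 = 68/5 = 13.6
  S[U,V] = ((0)·(-1.8333) + (-4)·(-0.8333) + (3)·(1.1667) + (-5)·(1.1667) + (3)·(-1.8333) + (3)·(2.1667)) / 5 = 2/5 = 0.4
  S[V,V] = ((-1.8333)·(-1.8333) + (-0.8333)·(-0.8333) + (1.1667)·(1.1667) + (1.1667)·(1.1667) + (-1.8333)·(-1.8333) + (2.1667)·(2.1667)) / 5 = 14.8333/5 = 2.9667
  S = [[13.6, 0.4],
 [0.4, 2.9667]].

Step 3 — invert S. det(S) = 13.6·2.9667 - (0.4)² = 40.1867.
  S^{-1} = (1/det) · [[d, -b], [-b, a]] = [[0.0738, -0.01],
 [-0.01, 0.3384]].

Step 4 — quadratic form (x̄ - mu_0)^T · S^{-1} · (x̄ - mu_0):
  S^{-1} · (x̄ - mu_0) = (-0.1161, -1.0518),
  (x̄ - mu_0)^T · [...] = (-2)·(-0.1161) + (-3.1667)·(-1.0518) = 3.5628.

Step 5 — scale by n: T² = 6 · 3.5628 = 21.3769.

T² ≈ 21.3769


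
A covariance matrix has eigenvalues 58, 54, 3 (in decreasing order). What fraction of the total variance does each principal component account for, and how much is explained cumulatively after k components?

Step 1 — total variance = trace(Sigma) = Σ λ_i = 58 + 54 + 3 = 115.

Step 2 — fraction explained by component i = λ_i / Σ λ:
  PC1: 58/115 = 0.5043
  PC2: 54/115 = 0.4696
  PC3: 3/115 = 0.0261

Step 3 — cumulative fraction after k components = (λ_1 + ... + λ_k) / Σ λ:
  k = 1: 58/115 = 0.5043
  k = 2: (58 + 54)/115 = 112/115 = 0.9739
  k = 3: (58 + 54 + 3)/115 = 115/115 = 1

Summary (fraction, with percent):

explained: PC1 0.5043 (50.43%), PC2 0.4696 (46.96%), PC3 0.0261 (2.61%);  cumulative: 0.5043, 0.9739, 1


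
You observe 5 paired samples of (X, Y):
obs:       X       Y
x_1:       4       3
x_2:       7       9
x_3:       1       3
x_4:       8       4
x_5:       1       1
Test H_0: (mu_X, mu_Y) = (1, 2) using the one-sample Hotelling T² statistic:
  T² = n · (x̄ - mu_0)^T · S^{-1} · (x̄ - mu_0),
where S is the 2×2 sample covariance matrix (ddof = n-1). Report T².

Step 1 — sample mean vector:
  mean(X) = (4 + 7 + 1 + 8 + 1) / 5 = 21/5 = 4.2
  mean(Y) = (3 + 9 + 3 + 4 + 1) / 5 = 20/5 = 4
  x̄ = (4.2, 4),  deviation x̄ - mu_0 = (4.2, 4) - (1, 2) = (3.2, 2).

Step 2 — sample covariance matrix, S[i,j] = (1/(n-1)) · Σ_k (x_{k,i} - mean_i) · (x_{k,j} - mean_j), divisor n-1 = 4:
  S[X,X] = ((-0.2)·(-0.2) + (2.8)·(2.8) + (-3.2)·(-3.2) + (3.8)·(3.8) + (-3.2)·(-3.2)) / 4 = 42.8/4 = 10.7
  S[X,Y] = ((-0.2)·(-1) + (2.8)·(5) + (-3.2)·(-1) + (3.8)·(0) + (-3.2)·(-3)) / 4 = 27/4 = 6.75
  S[Y,Y] = ((-1)·(-1) + (5)·(5) + (-1)·(-1) + (0)·(0) + (-3)·(-3)) / 4 = 36/4 = 9
  S = [[10.7, 6.75],
 [6.75, 9]].

Step 3 — invert S. det(S) = 10.7·9 - (6.75)² = 50.7375.
  S^{-1} = (1/det) · [[d, -b], [-b, a]] = [[0.1774, -0.133],
 [-0.133, 0.2109]].

Step 4 — quadratic form (x̄ - mu_0)^T · S^{-1} · (x̄ - mu_0):
  S^{-1} · (x̄ - mu_0) = (0.3016, -0.0039),
  (x̄ - mu_0)^T · [...] = (3.2)·(0.3016) + (2)·(-0.0039) = 0.9571.

Step 5 — scale by n: T² = 5 · 0.9571 = 4.7854.

T² ≈ 4.7854


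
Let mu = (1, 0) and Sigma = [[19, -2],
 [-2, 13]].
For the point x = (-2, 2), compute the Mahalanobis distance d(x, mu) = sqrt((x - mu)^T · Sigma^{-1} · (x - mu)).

Step 1 — centre the observation: (x - mu) = (-3, 2).

Step 2 — invert Sigma. det(Sigma) = 19·13 - (-2)² = 243.
  Sigma^{-1} = (1/det) · [[d, -b], [-b, a]] = [[0.0535, 0.0082],
 [0.0082, 0.0782]].

Step 3 — form the quadratic (x - mu)^T · Sigma^{-1} · (x - mu):
  Sigma^{-1} · (x - mu) = (-0.144, 0.1317).
  (x - mu)^T · [Sigma^{-1} · (x - mu)] = (-3)·(-0.144) + (2)·(0.1317) = 0.6955.

Step 4 — take square root: d = √(0.6955) ≈ 0.834.

d(x, mu) = √(0.6955) ≈ 0.834


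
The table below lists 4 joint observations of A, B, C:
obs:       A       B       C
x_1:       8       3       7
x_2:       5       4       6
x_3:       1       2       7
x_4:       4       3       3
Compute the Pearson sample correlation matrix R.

Step 1 — column means:
  mean(A) = (8 + 5 + 1 + 4) / 4 = 18/4 = 4.5
  mean(B) = (3 + 4 + 2 + 3) / 4 = 12/4 = 3
  mean(C) = (7 + 6 + 7 + 3) / 4 = 23/4 = 5.75

Step 2 — sample variances and covariances s[i,j] = (1/(n-1)) · Σ_k (x_{k,i} - mean_i) · (x_{k,j} - mean_j), with n-1 = 3:
  s[A,A] = ((3.5)·(3.5) + (0.5)·(0.5) + (-3.5)·(-3.5) + (-0.5)·(-0.5)) / 3 = 25/3 = 8.3333
  s[A,B] = ((3.5)·(0) + (0.5)·(1) + (-3.5)·(-1) + (-0.5)·(0)) / 3 = 4/3 = 1.3333
  s[A,C] = ((3.5)·(1.25) + (0.5)·(0.25) + (-3.5)·(1.25) + (-0.5)·(-2.75)) / 3 = 1.5/3 = 0.5
  s[B,B] = ((0)·(0) + (1)·(1) + (-1)·(-1) + (0)·(0)) / 3 = 2/3 = 0.6667
  s[B,C] = ((0)·(1.25) + (1)·(0.25) + (-1)·(1.25) + (0)·(-2.75)) / 3 = -1/3 = -0.3333
  s[C,C] = ((1.25)·(1.25) + (0.25)·(0.25) + (1.25)·(1.25) + (-2.75)·(-2.75)) / 3 = 10.75/3 = 3.5833
  Sample standard deviations s_i = √(s[i,i]):
  s(A) = √(8.3333) = 2.8868
  s(B) = √(0.6667) = 0.8165
  s(C) = √(3.5833) = 1.893

Step 3 — r_{ij} = s_{ij} / (s_i · s_j):
  r[A,A] = 1 (diagonal).
  r[A,B] = 1.3333 / (2.8868 · 0.8165) = 1.3333 / 2.357 = 0.5657
  r[A,C] = 0.5 / (2.8868 · 1.893) = 0.5 / 5.4645 = 0.0915
  r[B,B] = 1 (diagonal).
  r[B,C] = -0.3333 / (0.8165 · 1.893) = -0.3333 / 1.5456 = -0.2157
  r[C,C] = 1 (diagonal).

R is symmetric with unit diagonal. Assembling:

R = [[1, 0.5657, 0.0915],
 [0.5657, 1, -0.2157],
 [0.0915, -0.2157, 1]]


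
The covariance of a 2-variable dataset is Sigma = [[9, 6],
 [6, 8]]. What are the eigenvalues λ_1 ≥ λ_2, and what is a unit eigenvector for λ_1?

Step 1 — characteristic polynomial of 2×2 Sigma:
  det(Sigma - λI) = λ² - trace · λ + det = 0.
  trace = 9 + 8 = 17, det = 9·8 - (6)² = 36.
Step 2 — discriminant:
  Δ = trace² - 4·det = 289 - 144 = 145.
Step 3 — eigenvalues:
  λ = (trace ± √Δ)/2 = (17 ± 12.0416)/2,
  λ_1 = 14.5208,  λ_2 = 2.4792.

Step 4 — unit eigenvector for λ_1: solve (Sigma - λ_1 I)v = 0. First row:
  (9 - 14.5208)·v_x + (6)·v_y = 0, i.e. (-5.5208)·v_x + (6)·v_y = 0,
  so v ∝ (b, λ_1 - a) = (6, 5.5208) = u.
  ||u|| = √((6)² + (5.5208)²) = √(66.4792) ≈ 8.1535,
  v_1 = u/||u|| ≈ (0.7359, 0.6771) (||v_1|| = 1).

λ_1 = 14.5208,  λ_2 = 2.4792;  v_1 ≈ (0.7359, 0.6771)


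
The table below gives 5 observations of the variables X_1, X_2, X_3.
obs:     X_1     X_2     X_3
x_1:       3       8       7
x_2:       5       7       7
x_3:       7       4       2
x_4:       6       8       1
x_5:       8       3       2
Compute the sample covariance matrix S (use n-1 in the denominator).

Step 1 — column means:
  mean(X_1) = (3 + 5 + 7 + 6 + 8) / 5 = 29/5 = 5.8
  mean(X_2) = (8 + 7 + 4 + 8 + 3) / 5 = 30/5 = 6
  mean(X_3) = (7 + 7 + 2 + 1 + 2) / 5 = 19/5 = 3.8

Step 2 — sample covariance S[i,j] = (1/(n-1)) · Σ_k (x_{k,i} - mean_i) · (x_{k,j} - mean_j), with n-1 = 4.
  S[X_1,X_1] = ((-2.8)·(-2.8) + (-0.8)·(-0.8) + (1.2)·(1.2) + (0.2)·(0.2) + (2.2)·(2.2)) / 4 = 14.8/4 = 3.7
  S[X_1,X_2] = ((-2.8)·(2) + (-0.8)·(1) + (1.2)·(-2) + (0.2)·(2) + (2.2)·(-3)) / 4 = -15/4 = -3.75
  S[X_1,X_3] = ((-2.8)·(3.2) + (-0.8)·(3.2) + (1.2)·(-1.8) + (0.2)·(-2.8) + (2.2)·(-1.8)) / 4 = -18.2/4 = -4.55
  S[X_2,X_2] = ((2)·(2) + (1)·(1) + (-2)·(-2) + (2)·(2) + (-3)·(-3)) / 4 = 22/4 = 5.5
  S[X_2,X_3] = ((2)·(3.2) + (1)·(3.2) + (-2)·(-1.8) + (2)·(-2.8) + (-3)·(-1.8)) / 4 = 13/4 = 3.25
  S[X_3,X_3] = ((3.2)·(3.2) + (3.2)·(3.2) + (-1.8)·(-1.8) + (-2.8)·(-2.8) + (-1.8)·(-1.8)) / 4 = 34.8/4 = 8.7

S is symmetric (S[j,i] = S[i,j]). Assembling:

S = [[3.7, -3.75, -4.55],
 [-3.75, 5.5, 3.25],
 [-4.55, 3.25, 8.7]]


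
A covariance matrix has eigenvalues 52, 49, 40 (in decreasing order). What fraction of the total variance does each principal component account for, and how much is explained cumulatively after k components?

Step 1 — total variance = trace(Sigma) = Σ λ_i = 52 + 49 + 40 = 141.

Step 2 — fraction explained by component i = λ_i / Σ λ:
  PC1: 52/141 = 0.3688
  PC2: 49/141 = 0.3475
  PC3: 40/141 = 0.2837

Step 3 — cumulative fraction after k components = (λ_1 + ... + λ_k) / Σ λ:
  k = 1: 52/141 = 0.3688
  k = 2: (52 + 49)/141 = 101/141 = 0.7163
  k = 3: (52 + 49 + 40)/141 = 141/141 = 1

Summary (fraction, with percent):

explained: PC1 0.3688 (36.88%), PC2 0.3475 (34.75%), PC3 0.2837 (28.37%);  cumulative: 0.3688, 0.7163, 1


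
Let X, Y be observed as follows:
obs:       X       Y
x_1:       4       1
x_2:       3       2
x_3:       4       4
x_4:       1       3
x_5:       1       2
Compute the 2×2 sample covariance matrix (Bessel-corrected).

Step 1 — column means:
  mean(X) = (4 + 3 + 4 + 1 + 1) / 5 = 13/5 = 2.6
  mean(Y) = (1 + 2 + 4 + 3 + 2) / 5 = 12/5 = 2.4

Step 2 — sample covariance S[i,j] = (1/(n-1)) · Σ_k (x_{k,i} - mean_i) · (x_{k,j} - mean_j), with n-1 = 4.
  S[X,X] = ((1.4)·(1.4) + (0.4)·(0.4) + (1.4)·(1.4) + (-1.6)·(-1.6) + (-1.6)·(-1.6)) / 4 = 9.2/4 = 2.3
  S[X,Y] = ((1.4)·(-1.4) + (0.4)·(-0.4) + (1.4)·(1.6) + (-1.6)·(0.6) + (-1.6)·(-0.4)) / 4 = -0.2/4 = -0.05
  S[Y,Y] = ((-1.4)·(-1.4) + (-0.4)·(-0.4) + (1.6)·(1.6) + (0.6)·(0.6) + (-0.4)·(-0.4)) / 4 = 5.2/4 = 1.3

S is symmetric (S[j,i] = S[i,j]). Assembling:

S = [[2.3, -0.05],
 [-0.05, 1.3]]


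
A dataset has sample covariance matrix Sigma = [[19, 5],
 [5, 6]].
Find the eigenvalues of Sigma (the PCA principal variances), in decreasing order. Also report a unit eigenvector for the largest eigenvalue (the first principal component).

Step 1 — characteristic polynomial of 2×2 Sigma:
  det(Sigma - λI) = λ² - trace · λ + det = 0.
  trace = 19 + 6 = 25, det = 19·6 - (5)² = 89.
Step 2 — discriminant:
  Δ = trace² - 4·det = 625 - 356 = 269.
Step 3 — eigenvalues:
  λ = (trace ± √Δ)/2 = (25 ± 16.4012)/2,
  λ_1 = 20.7006,  λ_2 = 4.2994.

Step 4 — unit eigenvector for λ_1: solve (Sigma - λ_1 I)v = 0. First row:
  (19 - 20.7006)·v_x + (5)·v_y = 0, i.e. (-1.7006)·v_x + (5)·v_y = 0,
  so v ∝ (b, λ_1 - a) = (5, 1.7006) = u.
  ||u|| = √((5)² + (1.7006)²) = √(27.8921) ≈ 5.2813,
  v_1 = u/||u|| ≈ (0.9467, 0.322) (||v_1|| = 1).

λ_1 = 20.7006,  λ_2 = 4.2994;  v_1 ≈ (0.9467, 0.322)


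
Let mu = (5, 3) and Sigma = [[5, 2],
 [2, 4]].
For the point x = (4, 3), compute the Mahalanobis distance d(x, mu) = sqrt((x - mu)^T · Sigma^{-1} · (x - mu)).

Step 1 — centre the observation: (x - mu) = (-1, 0).

Step 2 — invert Sigma. det(Sigma) = 5·4 - (2)² = 16.
  Sigma^{-1} = (1/det) · [[d, -b], [-b, a]] = [[0.25, -0.125],
 [-0.125, 0.3125]].

Step 3 — form the quadratic (x - mu)^T · Sigma^{-1} · (x - mu):
  Sigma^{-1} · (x - mu) = (-0.25, 0.125).
  (x - mu)^T · [Sigma^{-1} · (x - mu)] = (-1)·(-0.25) + (0)·(0.125) = 0.25.

Step 4 — take square root: d = √(0.25) ≈ 0.5.

d(x, mu) = √(0.25) ≈ 0.5


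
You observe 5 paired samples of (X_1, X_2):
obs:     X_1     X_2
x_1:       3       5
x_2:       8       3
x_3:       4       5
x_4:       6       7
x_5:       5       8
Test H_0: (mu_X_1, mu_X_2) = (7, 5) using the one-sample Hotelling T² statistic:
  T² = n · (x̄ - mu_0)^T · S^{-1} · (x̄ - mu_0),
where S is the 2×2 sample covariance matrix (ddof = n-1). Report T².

Step 1 — sample mean vector:
  mean(X_1) = (3 + 8 + 4 + 6 + 5) / 5 = 26/5 = 5.2
  mean(X_2) = (5 + 3 + 5 + 7 + 8) / 5 = 28/5 = 5.6
  x̄ = (5.2, 5.6),  deviation x̄ - mu_0 = (5.2, 5.6) - (7, 5) = (-1.8, 0.6).

Step 2 — sample covariance matrix, S[i,j] = (1/(n-1)) · Σ_k (x_{k,i} - mean_i) · (x_{k,j} - mean_j), divisor n-1 = 4:
  S[X_1,X_1] = ((-2.2)·(-2.2) + (2.8)·(2.8) + (-1.2)·(-1.2) + (0.8)·(0.8) + (-0.2)·(-0.2)) / 4 = 14.8/4 = 3.7
  S[X_1,X_2] = ((-2.2)·(-0.6) + (2.8)·(-2.6) + (-1.2)·(-0.6) + (0.8)·(1.4) + (-0.2)·(2.4)) / 4 = -4.6/4 = -1.15
  S[X_2,X_2] = ((-0.6)·(-0.6) + (-2.6)·(-2.6) + (-0.6)·(-0.6) + (1.4)·(1.4) + (2.4)·(2.4)) / 4 = 15.2/4 = 3.8
  S = [[3.7, -1.15],
 [-1.15, 3.8]].

Step 3 — invert S. det(S) = 3.7·3.8 - (-1.15)² = 12.7375.
  S^{-1} = (1/det) · [[d, -b], [-b, a]] = [[0.2983, 0.0903],
 [0.0903, 0.2905]].

Step 4 — quadratic form (x̄ - mu_0)^T · S^{-1} · (x̄ - mu_0):
  S^{-1} · (x̄ - mu_0) = (-0.4828, 0.0118),
  (x̄ - mu_0)^T · [...] = (-1.8)·(-0.4828) + (0.6)·(0.0118) = 0.8762.

Step 5 — scale by n: T² = 5 · 0.8762 = 4.3808.

T² ≈ 4.3808


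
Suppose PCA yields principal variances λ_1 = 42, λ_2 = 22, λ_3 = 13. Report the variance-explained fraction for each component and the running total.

Step 1 — total variance = trace(Sigma) = Σ λ_i = 42 + 22 + 13 = 77.

Step 2 — fraction explained by component i = λ_i / Σ λ:
  PC1: 42/77 = 0.5455
  PC2: 22/77 = 0.2857
  PC3: 13/77 = 0.1688

Step 3 — cumulative fraction after k components = (λ_1 + ... + λ_k) / Σ λ:
  k = 1: 42/77 = 0.5455
  k = 2: (42 + 22)/77 = 64/77 = 0.8312
  k = 3: (42 + 22 + 13)/77 = 77/77 = 1

Summary (fraction, with percent):

explained: PC1 0.5455 (54.55%), PC2 0.2857 (28.57%), PC3 0.1688 (16.88%);  cumulative: 0.5455, 0.8312, 1


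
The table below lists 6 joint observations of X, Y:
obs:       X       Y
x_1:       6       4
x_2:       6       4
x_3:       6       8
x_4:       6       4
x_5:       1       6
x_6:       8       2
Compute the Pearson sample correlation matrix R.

Step 1 — column means:
  mean(X) = (6 + 6 + 6 + 6 + 1 + 8) / 6 = 33/6 = 5.5
  mean(Y) = (4 + 4 + 8 + 4 + 6 + 2) / 6 = 28/6 = 4.6667

Step 2 — sample variances and covariances s[i,j] = (1/(n-1)) · Σ_k (x_{k,i} - mean_i) · (x_{k,j} - mean_j), with n-1 = 5:
  s[X,X] = ((0.5)·(0.5) + (0.5)·(0.5) + (0.5)·(0.5) + (0.5)·(0.5) + (-4.5)·(-4.5) + (2.5)·(2.5)) / 5 = 27.5/5 = 5.5
  s[X,Y] = ((0.5)·(-0.6667) + (0.5)·(-0.6667) + (0.5)·(3.3333) + (0.5)·(-0.6667) + (-4.5)·(1.3333) + (2.5)·(-2.6667)) / 5 = -12/5 = -2.4
  s[Y,Y] = ((-0.6667)·(-0.6667) + (-0.6667)·(-0.6667) + (3.3333)·(3.3333) + (-0.6667)·(-0.6667) + (1.3333)·(1.3333) + (-2.6667)·(-2.6667)) / 5 = 21.3333/5 = 4.2667
  Sample standard deviations s_i = √(s[i,i]):
  s(X) = √(5.5) = 2.3452
  s(Y) = √(4.2667) = 2.0656

Step 3 — r_{ij} = s_{ij} / (s_i · s_j):
  r[X,X] = 1 (diagonal).
  r[X,Y] = -2.4 / (2.3452 · 2.0656) = -2.4 / 4.8442 = -0.4954
  r[Y,Y] = 1 (diagonal).

R is symmetric with unit diagonal. Assembling:

R = [[1, -0.4954],
 [-0.4954, 1]]


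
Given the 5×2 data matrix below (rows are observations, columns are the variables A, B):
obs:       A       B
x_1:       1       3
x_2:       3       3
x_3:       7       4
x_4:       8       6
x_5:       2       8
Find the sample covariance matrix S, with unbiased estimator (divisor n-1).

Step 1 — column means:
  mean(A) = (1 + 3 + 7 + 8 + 2) / 5 = 21/5 = 4.2
  mean(B) = (3 + 3 + 4 + 6 + 8) / 5 = 24/5 = 4.8

Step 2 — sample covariance S[i,j] = (1/(n-1)) · Σ_k (x_{k,i} - mean_i) · (x_{k,j} - mean_j), with n-1 = 4.
  S[A,A] = ((-3.2)·(-3.2) + (-1.2)·(-1.2) + (2.8)·(2.8) + (3.8)·(3.8) + (-2.2)·(-2.2)) / 4 = 38.8/4 = 9.7
  S[A,B] = ((-3.2)·(-1.8) + (-1.2)·(-1.8) + (2.8)·(-0.8) + (3.8)·(1.2) + (-2.2)·(3.2)) / 4 = 3.2/4 = 0.8
  S[B,B] = ((-1.8)·(-1.8) + (-1.8)·(-1.8) + (-0.8)·(-0.8) + (1.2)·(1.2) + (3.2)·(3.2)) / 4 = 18.8/4 = 4.7

S is symmetric (S[j,i] = S[i,j]). Assembling:

S = [[9.7, 0.8],
 [0.8, 4.7]]


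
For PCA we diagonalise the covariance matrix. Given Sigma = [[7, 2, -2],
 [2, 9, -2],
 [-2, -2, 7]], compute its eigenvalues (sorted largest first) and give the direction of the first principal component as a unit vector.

Step 1 — characteristic polynomial p(λ) = det(λI - Sigma) = λ³ - tr·λ² + c_1·λ - det, where tr = trace, c_1 = sum of the principal 2×2 minors, det = det(Sigma):
  tr = 7 + 9 + 7 = 23,
  c_1 = (7·9 - (2)²) + (7·7 - (-2)²) + (9·7 - (-2)²) = 59 + 45 + 59 = 163,
  det = 7·(9·7 - (-2)²) - (2)·((2)·7 - (-2)·(-2)) + (-2)·((2)·(-2) - 9·(-2)) = 7·(59) - (2)·(10) + (-2)·(14) = 365.
  So p(λ) = λ³ - 23λ² + 163λ - 365.
Step 2 — look for an integer root (rational root theorem: any rational root is an integer divisor of 365). Testing λ = 5:
  p(5) = 125 - 575 + 815 - 365 = 0  ✓
  Dividing out (λ - 5): p(λ) = (λ - 5)(λ² - 18λ + 73).
Step 3 — remaining eigenvalues from the quadratic λ² - 18λ + 73 = 0:
  Δ = 18² - 4·73 = 324 - 292 = 32,  λ = (18 ± √32)/2 = (18 ± 5.6569)/2 ≈ 11.8284 or 6.1716.
  Sorted: λ_1 = 11.8284,  λ_2 = 6.1716,  λ_3 = 5  (check: sum = 23 = tr ✓).

Step 4 — unit eigenvector for λ_1 ≈ 11.8284: v spans the null space of (Sigma - λ_1 I), whose rows are
  r_1 = (-4.8284, 2, -2),  r_2 = (2, -2.8284, -2),  r_3 = (-2, -2, -4.8284).
  v is orthogonal to every row, so take v ∝ r_1 × r_2 = ((2)·(-2) - (-2)·(-2.8284), (-2)·(2) - (-4.8284)·(-2), (-4.8284)·(-2.8284) - (2)·(2)) ≈ (-9.6569, -13.6569, 9.6569).
  Rescale (multiply by -1 so the first nonzero entry is positive): u = (9.6569, 13.6569, -9.6569).
  ||u|| = √((9.6569)² + (13.6569)² + (-9.6569)²) = √(373.0193) ≈ 19.3137,  v_1 = u/||u|| ≈ (0.5, 0.7071, -0.5) (||v_1|| = 1).

λ_1 = 11.8284,  λ_2 = 6.1716,  λ_3 = 5;  v_1 ≈ (0.5, 0.7071, -0.5)


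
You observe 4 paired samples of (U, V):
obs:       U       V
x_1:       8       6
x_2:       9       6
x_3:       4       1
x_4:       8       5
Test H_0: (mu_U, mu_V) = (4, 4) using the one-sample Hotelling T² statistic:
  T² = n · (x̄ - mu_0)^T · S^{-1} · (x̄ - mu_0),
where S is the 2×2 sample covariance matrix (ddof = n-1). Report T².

Step 1 — sample mean vector:
  mean(U) = (8 + 9 + 4 + 8) / 4 = 29/4 = 7.25
  mean(V) = (6 + 6 + 1 + 5) / 4 = 18/4 = 4.5
  x̄ = (7.25, 4.5),  deviation x̄ - mu_0 = (7.25, 4.5) - (4, 4) = (3.25, 0.5).

Step 2 — sample covariance matrix, S[i,j] = (1/(n-1)) · Σ_k (x_{k,i} - mean_i) · (x_{k,j} - mean_j), divisor n-1 = 3:
  S[U,U] = ((0.75)·(0.75) + (1.75)·(1.75) + (-3.25)·(-3.25) + (0.75)·(0.75)) / 3 = 14.75/3 = 4.9167
  S[U,V] = ((0.75)·(1.5) + (1.75)·(1.5) + (-3.25)·(-3.5) + (0.75)·(0.5)) / 3 = 15.5/3 = 5.1667
  S[V,V] = ((1.5)·(1.5) + (1.5)·(1.5) + (-3.5)·(-3.5) + (0.5)·(0.5)) / 3 = 17/3 = 5.6667
  S = [[4.9167, 5.1667],
 [5.1667, 5.6667]].

Step 3 — invert S. det(S) = 4.9167·5.6667 - (5.1667)² = 1.1667.
  S^{-1} = (1/det) · [[d, -b], [-b, a]] = [[4.8571, -4.4286],
 [-4.4286, 4.2143]].

Step 4 — quadratic form (x̄ - mu_0)^T · S^{-1} · (x̄ - mu_0):
  S^{-1} · (x̄ - mu_0) = (13.5714, -12.2857),
  (x̄ - mu_0)^T · [...] = (3.25)·(13.5714) + (0.5)·(-12.2857) = 37.9643.

Step 5 — scale by n: T² = 4 · 37.9643 = 151.8571.

T² ≈ 151.8571


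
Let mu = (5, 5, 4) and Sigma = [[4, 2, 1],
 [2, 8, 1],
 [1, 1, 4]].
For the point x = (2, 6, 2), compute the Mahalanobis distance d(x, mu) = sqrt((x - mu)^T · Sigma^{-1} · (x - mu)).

Step 1 — centre the observation: (x - mu) = (-3, 1, -2).

Step 2 — invert Sigma (cofactor / det for 3×3, or solve directly):
  Sigma^{-1} = [[0.2981, -0.0673, -0.0577],
 [-0.0673, 0.1442, -0.0192],
 [-0.0577, -0.0192, 0.2692]].

Step 3 — form the quadratic (x - mu)^T · Sigma^{-1} · (x - mu):
  Sigma^{-1} · (x - mu) = (-0.8462, 0.3846, -0.3846).
  (x - mu)^T · [Sigma^{-1} · (x - mu)] = (-3)·(-0.8462) + (1)·(0.3846) + (-2)·(-0.3846) = 3.6923.

Step 4 — take square root: d = √(3.6923) ≈ 1.9215.

d(x, mu) = √(3.6923) ≈ 1.9215


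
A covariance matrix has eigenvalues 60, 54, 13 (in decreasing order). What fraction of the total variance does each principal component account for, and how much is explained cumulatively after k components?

Step 1 — total variance = trace(Sigma) = Σ λ_i = 60 + 54 + 13 = 127.

Step 2 — fraction explained by component i = λ_i / Σ λ:
  PC1: 60/127 = 0.4724
  PC2: 54/127 = 0.4252
  PC3: 13/127 = 0.1024

Step 3 — cumulative fraction after k components = (λ_1 + ... + λ_k) / Σ λ:
  k = 1: 60/127 = 0.4724
  k = 2: (60 + 54)/127 = 114/127 = 0.8976
  k = 3: (60 + 54 + 13)/127 = 127/127 = 1

Summary (fraction, with percent):

explained: PC1 0.4724 (47.24%), PC2 0.4252 (42.52%), PC3 0.1024 (10.24%);  cumulative: 0.4724, 0.8976, 1


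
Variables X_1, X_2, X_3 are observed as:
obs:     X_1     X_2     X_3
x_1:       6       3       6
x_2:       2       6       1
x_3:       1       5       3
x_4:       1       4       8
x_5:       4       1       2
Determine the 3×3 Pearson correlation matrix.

Step 1 — column means:
  mean(X_1) = (6 + 2 + 1 + 1 + 4) / 5 = 14/5 = 2.8
  mean(X_2) = (3 + 6 + 5 + 4 + 1) / 5 = 19/5 = 3.8
  mean(X_3) = (6 + 1 + 3 + 8 + 2) / 5 = 20/5 = 4

Step 2 — sample variances and covariances s[i,j] = (1/(n-1)) · Σ_k (x_{k,i} - mean_i) · (x_{k,j} - mean_j), with n-1 = 4:
  s[X_1,X_1] = ((3.2)·(3.2) + (-0.8)·(-0.8) + (-1.8)·(-1.8) + (-1.8)·(-1.8) + (1.2)·(1.2)) / 4 = 18.8/4 = 4.7
  s[X_1,X_2] = ((3.2)·(-0.8) + (-0.8)·(2.2) + (-1.8)·(1.2) + (-1.8)·(0.2) + (1.2)·(-2.8)) / 4 = -10.2/4 = -2.55
  s[X_1,X_3] = ((3.2)·(2) + (-0.8)·(-3) + (-1.8)·(-1) + (-1.8)·(4) + (1.2)·(-2)) / 4 = 1/4 = 0.25
  s[X_2,X_2] = ((-0.8)·(-0.8) + (2.2)·(2.2) + (1.2)·(1.2) + (0.2)·(0.2) + (-2.8)·(-2.8)) / 4 = 14.8/4 = 3.7
  s[X_2,X_3] = ((-0.8)·(2) + (2.2)·(-3) + (1.2)·(-1) + (0.2)·(4) + (-2.8)·(-2)) / 4 = -3/4 = -0.75
  s[X_3,X_3] = ((2)·(2) + (-3)·(-3) + (-1)·(-1) + (4)·(4) + (-2)·(-2)) / 4 = 34/4 = 8.5
  Sample standard deviations s_i = √(s[i,i]):
  s(X_1) = √(4.7) = 2.1679
  s(X_2) = √(3.7) = 1.9235
  s(X_3) = √(8.5) = 2.9155

Step 3 — r_{ij} = s_{ij} / (s_i · s_j):
  r[X_1,X_1] = 1 (diagonal).
  r[X_1,X_2] = -2.55 / (2.1679 · 1.9235) = -2.55 / 4.1701 = -0.6115
  r[X_1,X_3] = 0.25 / (2.1679 · 2.9155) = 0.25 / 6.3206 = 0.0396
  r[X_2,X_2] = 1 (diagonal).
  r[X_2,X_3] = -0.75 / (1.9235 · 2.9155) = -0.75 / 5.608 = -0.1337
  r[X_3,X_3] = 1 (diagonal).

R is symmetric with unit diagonal. Assembling:

R = [[1, -0.6115, 0.0396],
 [-0.6115, 1, -0.1337],
 [0.0396, -0.1337, 1]]


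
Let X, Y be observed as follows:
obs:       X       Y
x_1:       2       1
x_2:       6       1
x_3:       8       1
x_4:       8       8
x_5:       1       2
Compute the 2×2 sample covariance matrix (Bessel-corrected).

Step 1 — column means:
  mean(X) = (2 + 6 + 8 + 8 + 1) / 5 = 25/5 = 5
  mean(Y) = (1 + 1 + 1 + 8 + 2) / 5 = 13/5 = 2.6

Step 2 — sample covariance S[i,j] = (1/(n-1)) · Σ_k (x_{k,i} - mean_i) · (x_{k,j} - mean_j), with n-1 = 4.
  S[X,X] = ((-3)·(-3) + (1)·(1) + (3)·(3) + (3)·(3) + (-4)·(-4)) / 4 = 44/4 = 11
  S[X,Y] = ((-3)·(-1.6) + (1)·(-1.6) + (3)·(-1.6) + (3)·(5.4) + (-4)·(-0.6)) / 4 = 17/4 = 4.25
  S[Y,Y] = ((-1.6)·(-1.6) + (-1.6)·(-1.6) + (-1.6)·(-1.6) + (5.4)·(5.4) + (-0.6)·(-0.6)) / 4 = 37.2/4 = 9.3

S is symmetric (S[j,i] = S[i,j]). Assembling:

S = [[11, 4.25],
 [4.25, 9.3]]
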